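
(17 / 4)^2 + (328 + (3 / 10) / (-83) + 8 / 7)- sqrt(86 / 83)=16137937 / 46480- sqrt(7138) / 83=346.18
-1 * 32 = -32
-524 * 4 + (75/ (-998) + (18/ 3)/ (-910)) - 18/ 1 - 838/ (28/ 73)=-4298.87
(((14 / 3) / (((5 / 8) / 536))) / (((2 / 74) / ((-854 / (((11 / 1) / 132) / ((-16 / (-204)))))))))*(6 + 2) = -242802065408 / 255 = -952164962.38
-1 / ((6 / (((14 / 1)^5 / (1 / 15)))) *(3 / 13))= -17479280 / 3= -5826426.67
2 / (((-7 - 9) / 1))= -1 / 8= -0.12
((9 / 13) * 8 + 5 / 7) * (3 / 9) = 569 / 273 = 2.08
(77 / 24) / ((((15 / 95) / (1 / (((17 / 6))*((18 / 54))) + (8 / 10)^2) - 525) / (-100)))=528143 / 864081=0.61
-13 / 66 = -0.20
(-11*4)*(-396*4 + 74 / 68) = 1184018 / 17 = 69648.12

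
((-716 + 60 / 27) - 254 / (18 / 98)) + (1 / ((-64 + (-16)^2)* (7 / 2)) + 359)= -389237 / 224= -1737.67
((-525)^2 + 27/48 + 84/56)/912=77369/256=302.22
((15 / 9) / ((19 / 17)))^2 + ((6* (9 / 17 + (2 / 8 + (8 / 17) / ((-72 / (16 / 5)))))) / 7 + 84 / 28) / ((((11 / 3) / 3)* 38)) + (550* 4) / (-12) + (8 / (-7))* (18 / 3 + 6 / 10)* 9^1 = -21172560349 / 85058820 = -248.92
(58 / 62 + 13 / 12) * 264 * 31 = 16522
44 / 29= 1.52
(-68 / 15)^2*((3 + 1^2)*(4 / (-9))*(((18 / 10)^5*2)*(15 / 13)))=-323606016 / 203125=-1593.14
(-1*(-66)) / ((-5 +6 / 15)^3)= -8250 / 12167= -0.68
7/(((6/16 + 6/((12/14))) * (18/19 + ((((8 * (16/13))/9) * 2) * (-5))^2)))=1040364/132227437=0.01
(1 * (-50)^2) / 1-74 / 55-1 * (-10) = 137976 / 55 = 2508.65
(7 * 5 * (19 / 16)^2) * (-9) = -113715 / 256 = -444.20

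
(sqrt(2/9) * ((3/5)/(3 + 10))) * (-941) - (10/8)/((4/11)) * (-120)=825/2 - 941 * sqrt(2)/65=392.03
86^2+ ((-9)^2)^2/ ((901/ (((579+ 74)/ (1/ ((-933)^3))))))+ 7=-3861920759150.74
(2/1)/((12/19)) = 19/6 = 3.17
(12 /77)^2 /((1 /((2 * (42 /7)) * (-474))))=-819072 /5929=-138.15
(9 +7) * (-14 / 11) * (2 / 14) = -32 / 11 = -2.91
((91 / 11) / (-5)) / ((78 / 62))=-1.32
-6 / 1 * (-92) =552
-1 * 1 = -1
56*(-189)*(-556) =5884704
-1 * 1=-1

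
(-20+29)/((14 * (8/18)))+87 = 4953/56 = 88.45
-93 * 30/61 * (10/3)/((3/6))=-18600/61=-304.92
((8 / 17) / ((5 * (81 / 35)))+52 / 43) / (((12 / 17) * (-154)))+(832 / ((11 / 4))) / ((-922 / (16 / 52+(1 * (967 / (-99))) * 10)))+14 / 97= 25394714560459 / 791517998502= 32.08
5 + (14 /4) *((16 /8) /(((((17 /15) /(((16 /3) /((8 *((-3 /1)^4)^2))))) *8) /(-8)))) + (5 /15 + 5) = 1152479 /111537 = 10.33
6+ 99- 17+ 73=161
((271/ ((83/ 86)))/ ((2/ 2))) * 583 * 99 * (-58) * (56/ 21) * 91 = -18932571674016/ 83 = -228103273180.92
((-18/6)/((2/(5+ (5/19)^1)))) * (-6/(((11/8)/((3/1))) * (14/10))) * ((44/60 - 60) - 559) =-66772800/1463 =-45641.01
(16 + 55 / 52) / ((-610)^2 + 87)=887 / 19353724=0.00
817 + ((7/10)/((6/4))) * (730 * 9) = 3883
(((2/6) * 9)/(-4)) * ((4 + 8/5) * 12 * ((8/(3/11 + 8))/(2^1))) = -1584/65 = -24.37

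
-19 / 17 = -1.12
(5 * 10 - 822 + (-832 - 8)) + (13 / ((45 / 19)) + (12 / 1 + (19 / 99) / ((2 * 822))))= -1297581157 / 813780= -1594.51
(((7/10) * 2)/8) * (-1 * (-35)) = 49/8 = 6.12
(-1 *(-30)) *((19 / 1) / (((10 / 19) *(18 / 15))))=902.50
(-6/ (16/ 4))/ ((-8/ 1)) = 3/ 16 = 0.19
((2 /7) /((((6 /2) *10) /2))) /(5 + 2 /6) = 1 /280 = 0.00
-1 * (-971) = 971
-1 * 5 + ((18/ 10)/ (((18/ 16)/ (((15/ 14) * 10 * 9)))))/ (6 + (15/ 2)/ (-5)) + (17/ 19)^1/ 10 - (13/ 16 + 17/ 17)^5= 6843493787/ 697303040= 9.81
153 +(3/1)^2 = 162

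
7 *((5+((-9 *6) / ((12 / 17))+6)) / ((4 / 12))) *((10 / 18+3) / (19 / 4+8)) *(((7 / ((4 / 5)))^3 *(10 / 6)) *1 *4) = -786327500 / 459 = -1713131.81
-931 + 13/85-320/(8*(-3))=-233966/255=-917.51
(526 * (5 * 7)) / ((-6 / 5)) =-46025 / 3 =-15341.67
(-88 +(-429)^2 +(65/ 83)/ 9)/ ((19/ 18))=274825912/ 1577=174271.35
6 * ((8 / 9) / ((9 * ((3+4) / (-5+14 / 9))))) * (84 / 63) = -1984 / 5103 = -0.39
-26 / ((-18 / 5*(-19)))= -65 / 171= -0.38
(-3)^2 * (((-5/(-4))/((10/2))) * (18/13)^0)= 9/4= 2.25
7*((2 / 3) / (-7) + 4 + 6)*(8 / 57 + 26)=309920 / 171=1812.40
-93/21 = -31/7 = -4.43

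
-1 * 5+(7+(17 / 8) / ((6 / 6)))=33 / 8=4.12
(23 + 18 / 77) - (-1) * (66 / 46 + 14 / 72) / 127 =188227957 / 8097012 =23.25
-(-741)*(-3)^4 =60021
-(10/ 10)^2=-1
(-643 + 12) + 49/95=-59896/95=-630.48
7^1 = 7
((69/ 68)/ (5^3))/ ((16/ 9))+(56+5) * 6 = 49776621/ 136000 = 366.00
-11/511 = -0.02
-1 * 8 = -8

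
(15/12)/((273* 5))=1/1092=0.00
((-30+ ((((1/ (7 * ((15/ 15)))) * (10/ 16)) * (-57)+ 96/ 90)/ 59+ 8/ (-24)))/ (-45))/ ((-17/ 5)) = -167411/ 842520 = -0.20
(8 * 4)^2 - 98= 926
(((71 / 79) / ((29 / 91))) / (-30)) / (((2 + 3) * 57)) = -6461 / 19588050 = -0.00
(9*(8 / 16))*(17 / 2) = 153 / 4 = 38.25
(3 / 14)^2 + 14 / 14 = 205 / 196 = 1.05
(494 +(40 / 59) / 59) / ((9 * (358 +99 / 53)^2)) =1610169362 / 3798947532747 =0.00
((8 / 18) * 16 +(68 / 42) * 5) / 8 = 479 / 252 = 1.90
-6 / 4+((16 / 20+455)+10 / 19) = 86417 / 190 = 454.83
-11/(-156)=11/156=0.07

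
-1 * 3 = -3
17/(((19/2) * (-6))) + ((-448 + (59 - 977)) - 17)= -78848/57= -1383.30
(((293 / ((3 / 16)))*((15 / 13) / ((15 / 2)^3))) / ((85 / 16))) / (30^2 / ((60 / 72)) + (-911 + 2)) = 600064 / 127544625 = 0.00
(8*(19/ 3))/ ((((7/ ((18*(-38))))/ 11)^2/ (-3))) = -8604807552/ 49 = -175608317.39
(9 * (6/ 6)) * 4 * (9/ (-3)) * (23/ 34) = -1242/ 17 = -73.06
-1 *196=-196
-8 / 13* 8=-64 / 13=-4.92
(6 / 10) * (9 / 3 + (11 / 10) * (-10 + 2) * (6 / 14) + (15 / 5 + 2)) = 444 / 175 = 2.54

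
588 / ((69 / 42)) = 8232 / 23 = 357.91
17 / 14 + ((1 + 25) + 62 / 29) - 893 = -350641 / 406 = -863.65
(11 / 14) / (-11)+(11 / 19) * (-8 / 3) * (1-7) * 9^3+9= 1798631 / 266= 6761.77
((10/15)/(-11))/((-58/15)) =5/319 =0.02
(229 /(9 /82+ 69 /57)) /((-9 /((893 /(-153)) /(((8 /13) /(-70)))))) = -72482939165 /5664978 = -12794.92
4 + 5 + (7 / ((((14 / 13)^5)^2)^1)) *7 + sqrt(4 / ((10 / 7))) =sqrt(70) / 5 + 190986897865 / 5903156224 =34.03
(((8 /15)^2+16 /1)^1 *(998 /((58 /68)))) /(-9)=-124326848 /58725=-2117.10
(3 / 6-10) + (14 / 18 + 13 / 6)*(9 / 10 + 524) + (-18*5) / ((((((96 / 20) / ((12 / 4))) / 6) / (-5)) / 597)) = 181615237 / 180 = 1008973.54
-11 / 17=-0.65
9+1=10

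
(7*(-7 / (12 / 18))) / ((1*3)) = -49 / 2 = -24.50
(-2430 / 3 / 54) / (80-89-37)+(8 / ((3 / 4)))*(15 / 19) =7645 / 874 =8.75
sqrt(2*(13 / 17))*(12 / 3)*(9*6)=267.13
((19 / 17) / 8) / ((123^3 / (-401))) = -7619 / 253077912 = -0.00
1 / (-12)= -1 / 12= -0.08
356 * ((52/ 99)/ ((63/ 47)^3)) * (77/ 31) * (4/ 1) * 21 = 7687885504/ 474579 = 16199.38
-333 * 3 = -999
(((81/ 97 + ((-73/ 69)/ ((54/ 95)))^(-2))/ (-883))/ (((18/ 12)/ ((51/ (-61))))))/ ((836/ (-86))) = -3832114426407/ 52517191116340775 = -0.00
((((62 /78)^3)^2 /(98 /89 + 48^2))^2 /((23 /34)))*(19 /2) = 2015221842055680158172563 /11985691590340855579381251521628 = 0.00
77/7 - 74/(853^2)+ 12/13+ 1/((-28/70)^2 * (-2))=665754539/75671336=8.80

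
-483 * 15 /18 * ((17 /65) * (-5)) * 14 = 95795 /13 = 7368.85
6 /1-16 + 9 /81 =-89 /9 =-9.89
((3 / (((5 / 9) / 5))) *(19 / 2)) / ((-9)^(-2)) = 41553 / 2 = 20776.50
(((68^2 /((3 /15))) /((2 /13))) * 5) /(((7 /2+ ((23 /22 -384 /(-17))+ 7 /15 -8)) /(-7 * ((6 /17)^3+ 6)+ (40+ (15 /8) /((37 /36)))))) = -37699876500 /2034223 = -18532.81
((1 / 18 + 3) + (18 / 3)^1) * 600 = 16300 / 3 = 5433.33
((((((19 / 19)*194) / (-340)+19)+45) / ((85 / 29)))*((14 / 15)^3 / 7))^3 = 230240130841555109229248 / 14498894367279052734375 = 15.88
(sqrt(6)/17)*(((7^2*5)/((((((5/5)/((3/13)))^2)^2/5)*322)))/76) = 14175*sqrt(6)/1697437352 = 0.00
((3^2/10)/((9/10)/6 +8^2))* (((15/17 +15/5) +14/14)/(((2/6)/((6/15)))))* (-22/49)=-197208/5343695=-0.04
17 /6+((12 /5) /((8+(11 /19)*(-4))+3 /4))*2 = 17503 /4890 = 3.58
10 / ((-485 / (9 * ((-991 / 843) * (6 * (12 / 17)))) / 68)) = 1712448 / 27257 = 62.83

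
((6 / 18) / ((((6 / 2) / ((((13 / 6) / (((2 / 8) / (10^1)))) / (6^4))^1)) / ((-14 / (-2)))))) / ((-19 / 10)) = -2275 / 83106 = -0.03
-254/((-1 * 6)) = 127/3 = 42.33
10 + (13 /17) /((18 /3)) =1033 /102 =10.13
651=651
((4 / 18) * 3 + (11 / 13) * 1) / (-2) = -59 / 78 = -0.76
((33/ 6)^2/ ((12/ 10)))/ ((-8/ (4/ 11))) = -55/ 48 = -1.15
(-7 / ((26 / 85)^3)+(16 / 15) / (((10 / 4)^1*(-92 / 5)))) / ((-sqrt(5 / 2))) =1483252483*sqrt(10) / 30318600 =154.71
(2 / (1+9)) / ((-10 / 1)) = -1 / 50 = -0.02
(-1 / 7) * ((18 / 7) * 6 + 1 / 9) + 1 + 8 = 2990 / 441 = 6.78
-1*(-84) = 84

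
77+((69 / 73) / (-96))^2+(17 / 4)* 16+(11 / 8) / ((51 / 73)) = 40901508835 / 278301696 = 146.97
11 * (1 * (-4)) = -44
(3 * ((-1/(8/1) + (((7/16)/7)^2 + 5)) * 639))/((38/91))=217884303/9728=22397.65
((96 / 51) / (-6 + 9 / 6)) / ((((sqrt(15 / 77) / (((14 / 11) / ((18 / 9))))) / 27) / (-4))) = 65.14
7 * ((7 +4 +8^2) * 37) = 19425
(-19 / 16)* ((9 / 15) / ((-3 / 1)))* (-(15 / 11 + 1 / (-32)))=-8911 / 28160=-0.32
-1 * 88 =-88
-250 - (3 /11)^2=-30259 /121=-250.07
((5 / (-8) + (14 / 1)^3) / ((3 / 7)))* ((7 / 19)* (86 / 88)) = 46242329 / 20064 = 2304.74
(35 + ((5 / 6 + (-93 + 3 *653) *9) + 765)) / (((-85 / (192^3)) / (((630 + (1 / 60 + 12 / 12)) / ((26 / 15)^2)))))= -884060926304256 / 2873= -307713514202.66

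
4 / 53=0.08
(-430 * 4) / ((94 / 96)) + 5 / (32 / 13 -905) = -968679535 / 551451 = -1756.60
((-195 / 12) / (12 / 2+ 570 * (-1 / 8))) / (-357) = -65 / 93177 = -0.00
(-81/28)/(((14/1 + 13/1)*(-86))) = 3/2408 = 0.00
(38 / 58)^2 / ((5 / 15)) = 1083 / 841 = 1.29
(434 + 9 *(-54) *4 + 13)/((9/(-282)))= 46906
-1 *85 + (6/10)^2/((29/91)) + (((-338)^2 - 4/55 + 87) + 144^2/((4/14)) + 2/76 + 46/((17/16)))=962707546209/5151850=186866.38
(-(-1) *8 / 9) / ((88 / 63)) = 7 / 11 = 0.64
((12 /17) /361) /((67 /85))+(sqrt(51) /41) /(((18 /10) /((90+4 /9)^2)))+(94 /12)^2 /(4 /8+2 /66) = 587732513 /5079270+3312980 * sqrt(51) /29889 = 907.29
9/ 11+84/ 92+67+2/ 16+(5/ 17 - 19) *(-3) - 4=4162469/ 34408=120.97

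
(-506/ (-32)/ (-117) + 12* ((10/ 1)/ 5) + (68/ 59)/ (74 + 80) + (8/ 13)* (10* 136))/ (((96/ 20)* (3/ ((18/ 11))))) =36603155665/ 374197824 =97.82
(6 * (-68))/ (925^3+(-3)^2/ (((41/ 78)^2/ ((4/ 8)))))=-685848/ 1330432730503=-0.00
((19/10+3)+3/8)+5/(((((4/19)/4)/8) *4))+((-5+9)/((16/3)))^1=7841/40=196.02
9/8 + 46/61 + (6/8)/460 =211093/112240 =1.88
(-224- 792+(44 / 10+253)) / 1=-3793 / 5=-758.60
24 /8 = 3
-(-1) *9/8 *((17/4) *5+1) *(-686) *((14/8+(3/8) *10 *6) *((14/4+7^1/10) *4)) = -559651491/80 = -6995643.64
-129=-129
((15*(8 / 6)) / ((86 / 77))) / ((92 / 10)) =1925 / 989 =1.95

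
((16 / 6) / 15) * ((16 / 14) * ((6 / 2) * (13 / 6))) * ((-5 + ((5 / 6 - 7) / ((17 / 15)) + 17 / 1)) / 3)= 2.89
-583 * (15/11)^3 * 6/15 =-71550/121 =-591.32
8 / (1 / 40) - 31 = 289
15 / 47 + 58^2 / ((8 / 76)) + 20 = 1502981 / 47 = 31978.32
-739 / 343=-2.15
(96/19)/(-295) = -96/5605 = -0.02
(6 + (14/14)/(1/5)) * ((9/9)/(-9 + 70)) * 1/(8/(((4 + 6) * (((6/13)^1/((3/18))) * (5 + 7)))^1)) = 5940/793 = 7.49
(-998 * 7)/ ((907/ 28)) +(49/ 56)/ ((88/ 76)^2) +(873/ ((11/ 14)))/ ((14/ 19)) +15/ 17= 77241684837/ 59702368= 1293.78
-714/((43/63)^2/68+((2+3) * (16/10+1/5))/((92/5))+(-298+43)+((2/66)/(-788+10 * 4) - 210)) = 536292137304/348893381917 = 1.54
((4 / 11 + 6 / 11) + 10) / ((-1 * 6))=-20 / 11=-1.82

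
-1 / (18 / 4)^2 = -4 / 81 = -0.05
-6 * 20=-120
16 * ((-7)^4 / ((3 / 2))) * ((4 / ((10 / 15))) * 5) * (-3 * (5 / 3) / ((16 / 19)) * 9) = -41057100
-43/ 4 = -10.75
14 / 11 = 1.27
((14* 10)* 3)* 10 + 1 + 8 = 4209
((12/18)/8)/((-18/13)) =-13/216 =-0.06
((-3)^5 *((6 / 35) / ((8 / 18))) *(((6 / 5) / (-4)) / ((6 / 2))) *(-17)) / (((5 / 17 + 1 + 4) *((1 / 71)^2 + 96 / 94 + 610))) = -49916017287 / 1013372395000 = -0.05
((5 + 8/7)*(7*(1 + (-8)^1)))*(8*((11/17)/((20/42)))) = -278124/85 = -3272.05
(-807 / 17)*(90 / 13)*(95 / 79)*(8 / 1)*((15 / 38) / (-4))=5447250 / 17459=312.00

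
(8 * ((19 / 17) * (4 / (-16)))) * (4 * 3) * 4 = -107.29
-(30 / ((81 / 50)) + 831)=-22937 / 27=-849.52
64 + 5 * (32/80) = 66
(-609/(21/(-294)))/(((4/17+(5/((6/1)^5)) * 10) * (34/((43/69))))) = 237568464/367471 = 646.50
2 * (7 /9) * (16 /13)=224 /117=1.91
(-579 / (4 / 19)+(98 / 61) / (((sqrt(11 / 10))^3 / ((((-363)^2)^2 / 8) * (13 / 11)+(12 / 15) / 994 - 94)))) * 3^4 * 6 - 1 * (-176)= -2672891 / 2+86737691244769551 * sqrt(110) / 524051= 1735922419970.67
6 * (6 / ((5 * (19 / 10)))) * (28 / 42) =48 / 19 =2.53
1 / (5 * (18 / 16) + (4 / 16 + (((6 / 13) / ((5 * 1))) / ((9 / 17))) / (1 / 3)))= 520 / 3327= 0.16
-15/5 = -3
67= 67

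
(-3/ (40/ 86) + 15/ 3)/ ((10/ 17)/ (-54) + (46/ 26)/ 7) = -1211301/ 202040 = -6.00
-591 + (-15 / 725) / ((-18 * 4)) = -2056679 / 3480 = -591.00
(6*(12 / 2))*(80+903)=35388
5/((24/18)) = 15/4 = 3.75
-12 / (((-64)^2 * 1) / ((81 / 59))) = -0.00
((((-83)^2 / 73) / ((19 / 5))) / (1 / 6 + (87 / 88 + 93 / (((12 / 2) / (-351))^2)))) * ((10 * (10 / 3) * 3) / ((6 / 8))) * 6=0.06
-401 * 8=-3208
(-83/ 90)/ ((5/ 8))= -332/ 225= -1.48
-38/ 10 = -19/ 5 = -3.80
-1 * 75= -75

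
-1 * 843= -843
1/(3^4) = 1/81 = 0.01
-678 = -678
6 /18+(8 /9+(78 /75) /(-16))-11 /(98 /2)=82267 /88200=0.93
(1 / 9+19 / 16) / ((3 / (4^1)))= 187 / 108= 1.73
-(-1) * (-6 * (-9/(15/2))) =36/5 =7.20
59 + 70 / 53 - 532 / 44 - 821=-450525 / 583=-772.77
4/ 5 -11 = -51/ 5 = -10.20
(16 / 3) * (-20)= -106.67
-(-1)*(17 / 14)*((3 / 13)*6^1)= 153 / 91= 1.68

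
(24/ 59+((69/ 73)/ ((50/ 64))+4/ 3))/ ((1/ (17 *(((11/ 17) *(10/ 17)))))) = 20964152/ 1098285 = 19.09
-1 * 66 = -66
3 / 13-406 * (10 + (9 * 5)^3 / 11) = -481538297 / 143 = -3367400.68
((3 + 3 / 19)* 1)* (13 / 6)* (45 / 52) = 5.92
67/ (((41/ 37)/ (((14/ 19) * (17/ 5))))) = 590002/ 3895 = 151.48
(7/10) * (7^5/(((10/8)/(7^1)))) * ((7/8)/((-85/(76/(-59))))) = 109531219/125375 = 873.63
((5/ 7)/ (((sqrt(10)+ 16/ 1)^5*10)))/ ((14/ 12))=45818/ 459833261769 - 88345*sqrt(10)/ 3678666094152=0.00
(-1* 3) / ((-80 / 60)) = 2.25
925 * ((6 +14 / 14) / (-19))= -340.79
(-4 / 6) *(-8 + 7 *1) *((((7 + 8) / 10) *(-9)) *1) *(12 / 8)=-27 / 2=-13.50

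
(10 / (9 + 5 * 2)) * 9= 90 / 19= 4.74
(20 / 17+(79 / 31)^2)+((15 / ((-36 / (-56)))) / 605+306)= 313.71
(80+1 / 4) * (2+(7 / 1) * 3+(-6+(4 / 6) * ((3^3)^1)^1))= 11235 / 4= 2808.75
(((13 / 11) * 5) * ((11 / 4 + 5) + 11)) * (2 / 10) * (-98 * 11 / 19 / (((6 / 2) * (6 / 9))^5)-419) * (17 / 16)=-2120191125 / 214016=-9906.69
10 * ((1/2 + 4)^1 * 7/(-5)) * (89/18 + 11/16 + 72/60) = -34433/80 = -430.41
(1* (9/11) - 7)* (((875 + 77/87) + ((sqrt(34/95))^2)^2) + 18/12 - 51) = -44129107246/8636925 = -5109.35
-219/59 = -3.71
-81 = -81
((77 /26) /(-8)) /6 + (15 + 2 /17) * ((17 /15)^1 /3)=105757 /18720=5.65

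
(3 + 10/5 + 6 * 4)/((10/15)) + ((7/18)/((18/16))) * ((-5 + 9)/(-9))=63199/1458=43.35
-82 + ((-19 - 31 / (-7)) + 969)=872.43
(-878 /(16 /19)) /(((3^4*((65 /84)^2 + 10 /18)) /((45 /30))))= -408709 /24435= -16.73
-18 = -18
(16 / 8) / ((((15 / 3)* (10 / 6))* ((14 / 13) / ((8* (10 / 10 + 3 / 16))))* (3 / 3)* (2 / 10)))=741 / 70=10.59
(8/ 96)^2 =1/ 144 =0.01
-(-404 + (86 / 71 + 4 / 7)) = 199902 / 497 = 402.22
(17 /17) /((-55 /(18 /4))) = -9 /110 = -0.08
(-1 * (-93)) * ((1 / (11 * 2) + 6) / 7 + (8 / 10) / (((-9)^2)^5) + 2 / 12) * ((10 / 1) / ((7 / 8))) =98001886919264 / 89494132959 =1095.06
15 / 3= 5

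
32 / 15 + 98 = 1502 / 15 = 100.13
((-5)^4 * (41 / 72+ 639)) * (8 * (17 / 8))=489270625 / 72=6795425.35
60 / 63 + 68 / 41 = 2248 / 861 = 2.61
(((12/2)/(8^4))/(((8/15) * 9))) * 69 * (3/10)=0.01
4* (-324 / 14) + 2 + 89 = -11 / 7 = -1.57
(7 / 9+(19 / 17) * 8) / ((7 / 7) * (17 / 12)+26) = 5948 / 16779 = 0.35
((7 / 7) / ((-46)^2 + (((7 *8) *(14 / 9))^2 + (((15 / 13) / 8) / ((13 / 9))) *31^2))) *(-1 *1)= -109512 / 1073250839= -0.00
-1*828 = -828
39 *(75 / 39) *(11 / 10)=165 / 2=82.50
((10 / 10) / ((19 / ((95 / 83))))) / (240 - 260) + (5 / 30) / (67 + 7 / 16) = -7 / 12948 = -0.00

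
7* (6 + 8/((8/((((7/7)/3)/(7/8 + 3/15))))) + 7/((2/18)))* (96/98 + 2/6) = 1725613/2709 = 636.99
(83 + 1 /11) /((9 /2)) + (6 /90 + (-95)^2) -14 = 4469618 /495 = 9029.53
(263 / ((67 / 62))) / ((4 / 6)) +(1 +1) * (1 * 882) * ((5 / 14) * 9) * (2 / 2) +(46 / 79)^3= 199366348123 / 33033613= 6035.26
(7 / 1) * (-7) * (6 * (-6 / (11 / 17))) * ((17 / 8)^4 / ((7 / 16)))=89450991 / 704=127061.07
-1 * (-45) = 45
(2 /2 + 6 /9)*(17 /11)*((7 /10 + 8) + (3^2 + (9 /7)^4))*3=8339979 /52822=157.89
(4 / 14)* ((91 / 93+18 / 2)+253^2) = 11907530 / 651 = 18291.14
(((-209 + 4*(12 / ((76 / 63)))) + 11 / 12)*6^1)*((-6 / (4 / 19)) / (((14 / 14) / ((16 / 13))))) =460452 / 13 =35419.38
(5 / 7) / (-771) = -5 / 5397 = -0.00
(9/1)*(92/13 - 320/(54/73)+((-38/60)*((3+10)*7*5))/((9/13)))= -196971/26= -7575.81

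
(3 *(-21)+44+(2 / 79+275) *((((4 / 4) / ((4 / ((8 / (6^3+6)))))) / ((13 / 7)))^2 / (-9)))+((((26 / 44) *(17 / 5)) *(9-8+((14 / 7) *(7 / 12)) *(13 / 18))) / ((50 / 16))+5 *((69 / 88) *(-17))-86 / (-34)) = -22683508428252667 / 276849580293000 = -81.93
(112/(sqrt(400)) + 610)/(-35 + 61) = 1539/65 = 23.68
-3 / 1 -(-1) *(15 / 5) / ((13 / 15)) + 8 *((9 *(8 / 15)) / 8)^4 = 12174 / 8125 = 1.50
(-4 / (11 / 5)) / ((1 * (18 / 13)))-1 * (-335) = 33035 / 99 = 333.69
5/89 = 0.06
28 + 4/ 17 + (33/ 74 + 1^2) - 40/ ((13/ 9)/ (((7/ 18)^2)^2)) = 173155279/ 5961033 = 29.05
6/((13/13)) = 6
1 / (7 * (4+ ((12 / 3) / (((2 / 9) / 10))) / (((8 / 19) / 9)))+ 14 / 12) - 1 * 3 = -242652 / 80885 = -3.00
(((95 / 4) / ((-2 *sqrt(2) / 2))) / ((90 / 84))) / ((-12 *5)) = 133 *sqrt(2) / 720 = 0.26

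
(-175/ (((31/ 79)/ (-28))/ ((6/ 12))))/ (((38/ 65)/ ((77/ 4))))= 484358875/ 2356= 205585.26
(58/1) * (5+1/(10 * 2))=2929/10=292.90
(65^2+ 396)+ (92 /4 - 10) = 4634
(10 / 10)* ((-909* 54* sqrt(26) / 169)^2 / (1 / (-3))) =-14456612376 / 2197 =-6580160.39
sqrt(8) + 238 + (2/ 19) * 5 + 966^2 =2 * sqrt(2) + 17734496/ 19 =933397.35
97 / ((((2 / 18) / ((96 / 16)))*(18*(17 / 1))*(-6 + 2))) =-291 / 68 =-4.28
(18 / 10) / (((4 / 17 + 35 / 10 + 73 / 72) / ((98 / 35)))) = 154224 / 145325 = 1.06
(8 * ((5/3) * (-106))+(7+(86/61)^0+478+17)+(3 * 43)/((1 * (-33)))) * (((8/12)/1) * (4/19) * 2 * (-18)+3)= 392210/209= 1876.60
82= 82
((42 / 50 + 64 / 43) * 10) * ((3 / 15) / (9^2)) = 5006 / 87075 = 0.06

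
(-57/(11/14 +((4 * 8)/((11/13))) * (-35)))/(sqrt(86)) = 4389 * sqrt(86)/8759917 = 0.00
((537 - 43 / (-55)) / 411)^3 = 25876552408552 / 11550839095125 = 2.24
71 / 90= 0.79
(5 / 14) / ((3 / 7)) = 5 / 6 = 0.83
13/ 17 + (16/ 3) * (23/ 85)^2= 25039/ 21675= 1.16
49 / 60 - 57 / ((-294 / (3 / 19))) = 2491 / 2940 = 0.85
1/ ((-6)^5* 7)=-1/ 54432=-0.00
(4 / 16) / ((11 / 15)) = 15 / 44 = 0.34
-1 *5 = -5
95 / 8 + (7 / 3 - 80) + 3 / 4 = -1561 / 24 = -65.04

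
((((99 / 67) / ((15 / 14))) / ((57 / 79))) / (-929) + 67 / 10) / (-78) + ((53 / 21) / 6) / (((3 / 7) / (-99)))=-97.25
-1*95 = -95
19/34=0.56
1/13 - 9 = -116/13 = -8.92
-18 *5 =-90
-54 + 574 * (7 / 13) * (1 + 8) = 35460 / 13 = 2727.69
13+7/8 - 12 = 15/8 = 1.88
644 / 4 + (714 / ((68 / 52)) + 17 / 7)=4966 / 7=709.43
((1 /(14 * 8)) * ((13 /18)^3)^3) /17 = 10604499373 /377676088860672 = 0.00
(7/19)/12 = 7/228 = 0.03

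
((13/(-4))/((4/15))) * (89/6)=-5785/32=-180.78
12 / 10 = 1.20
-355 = -355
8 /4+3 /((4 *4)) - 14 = -189 /16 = -11.81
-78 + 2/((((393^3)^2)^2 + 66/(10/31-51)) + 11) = -78.00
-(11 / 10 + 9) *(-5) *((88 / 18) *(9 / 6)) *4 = 4444 / 3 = 1481.33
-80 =-80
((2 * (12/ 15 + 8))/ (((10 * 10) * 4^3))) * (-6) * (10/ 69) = -11/ 4600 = -0.00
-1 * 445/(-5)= 89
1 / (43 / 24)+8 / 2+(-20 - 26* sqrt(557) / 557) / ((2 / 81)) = -34634 / 43 - 1053* sqrt(557) / 557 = -850.06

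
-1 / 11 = -0.09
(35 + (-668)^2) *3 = 1338777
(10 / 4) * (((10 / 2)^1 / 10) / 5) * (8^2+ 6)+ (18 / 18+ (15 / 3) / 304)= 5629 / 304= 18.52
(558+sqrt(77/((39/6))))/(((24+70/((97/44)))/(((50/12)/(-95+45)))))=-9021/10816-97 *sqrt(2002)/843648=-0.84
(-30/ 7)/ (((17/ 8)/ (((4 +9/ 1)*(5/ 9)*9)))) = -15600/ 119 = -131.09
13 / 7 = 1.86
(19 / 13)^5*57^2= 8044845651 / 371293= 21667.11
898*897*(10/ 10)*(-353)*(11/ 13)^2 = -2646582906/ 13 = -203583300.46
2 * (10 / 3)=20 / 3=6.67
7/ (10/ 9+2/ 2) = 63/ 19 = 3.32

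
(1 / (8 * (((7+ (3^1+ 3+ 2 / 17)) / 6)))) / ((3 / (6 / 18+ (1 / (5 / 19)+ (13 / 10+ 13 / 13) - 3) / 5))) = 2431 / 133800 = 0.02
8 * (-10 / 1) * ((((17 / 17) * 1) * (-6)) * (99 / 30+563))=271824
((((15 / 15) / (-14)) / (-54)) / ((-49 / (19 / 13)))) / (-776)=19 / 373699872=0.00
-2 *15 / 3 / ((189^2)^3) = -10 / 45579633110361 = -0.00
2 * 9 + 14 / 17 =18.82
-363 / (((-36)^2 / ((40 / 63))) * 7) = -0.03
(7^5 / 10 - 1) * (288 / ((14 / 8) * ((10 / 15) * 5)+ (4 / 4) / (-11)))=159638688 / 1895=84242.05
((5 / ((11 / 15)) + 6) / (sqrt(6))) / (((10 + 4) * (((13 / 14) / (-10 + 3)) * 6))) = -329 * sqrt(6) / 1716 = -0.47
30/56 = 0.54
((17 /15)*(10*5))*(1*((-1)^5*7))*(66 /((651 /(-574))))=23083.44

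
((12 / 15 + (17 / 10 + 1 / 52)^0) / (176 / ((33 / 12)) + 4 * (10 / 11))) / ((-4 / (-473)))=3.15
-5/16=-0.31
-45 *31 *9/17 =-12555/17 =-738.53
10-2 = 8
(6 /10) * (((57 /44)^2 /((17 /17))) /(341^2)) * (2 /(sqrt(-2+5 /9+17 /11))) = 29241 * sqrt(110) /5628000400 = 0.00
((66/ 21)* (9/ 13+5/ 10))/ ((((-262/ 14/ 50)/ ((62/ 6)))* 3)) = -528550/ 15327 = -34.48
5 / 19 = 0.26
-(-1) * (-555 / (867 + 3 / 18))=-3330 / 5203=-0.64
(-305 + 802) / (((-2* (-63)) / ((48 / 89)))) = 568 / 267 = 2.13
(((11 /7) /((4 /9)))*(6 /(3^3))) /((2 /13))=143 /28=5.11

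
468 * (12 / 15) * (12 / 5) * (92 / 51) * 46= 31689216 / 425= 74562.86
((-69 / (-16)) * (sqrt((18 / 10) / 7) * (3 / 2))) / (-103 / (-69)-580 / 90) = -128547 * sqrt(35) / 1148000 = -0.66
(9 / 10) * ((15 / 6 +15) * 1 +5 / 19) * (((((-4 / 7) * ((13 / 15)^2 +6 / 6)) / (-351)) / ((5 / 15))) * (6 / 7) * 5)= 7092 / 12103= 0.59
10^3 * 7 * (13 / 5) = 18200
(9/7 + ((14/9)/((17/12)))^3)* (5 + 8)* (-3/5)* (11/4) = -346513453/6190380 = -55.98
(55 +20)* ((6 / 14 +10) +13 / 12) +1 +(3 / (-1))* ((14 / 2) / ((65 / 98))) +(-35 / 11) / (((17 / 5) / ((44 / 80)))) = 12874391 / 15470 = 832.22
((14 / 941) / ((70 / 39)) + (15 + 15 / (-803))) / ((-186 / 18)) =-169897401 / 117121565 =-1.45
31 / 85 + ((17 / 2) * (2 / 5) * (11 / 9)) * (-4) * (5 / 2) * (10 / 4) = -103.52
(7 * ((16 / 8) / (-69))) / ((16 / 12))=-7 / 46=-0.15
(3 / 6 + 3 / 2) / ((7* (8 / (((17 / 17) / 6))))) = 1 / 168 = 0.01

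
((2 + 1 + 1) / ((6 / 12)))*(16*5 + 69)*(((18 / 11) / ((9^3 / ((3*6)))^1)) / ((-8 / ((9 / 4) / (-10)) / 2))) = 149 / 55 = 2.71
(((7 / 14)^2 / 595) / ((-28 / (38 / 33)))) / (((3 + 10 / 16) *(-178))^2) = -38 / 915598251645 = -0.00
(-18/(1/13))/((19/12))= -2808/19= -147.79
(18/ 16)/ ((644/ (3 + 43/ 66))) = 723/ 113344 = 0.01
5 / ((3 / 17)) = 85 / 3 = 28.33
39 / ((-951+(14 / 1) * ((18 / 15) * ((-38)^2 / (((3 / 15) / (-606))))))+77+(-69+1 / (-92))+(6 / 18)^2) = -32292 / 60863232049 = -0.00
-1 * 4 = -4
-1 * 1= -1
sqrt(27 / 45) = sqrt(15) / 5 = 0.77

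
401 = 401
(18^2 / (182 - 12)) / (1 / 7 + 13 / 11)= 2079 / 1445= 1.44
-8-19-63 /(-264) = -2355 /88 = -26.76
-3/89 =-0.03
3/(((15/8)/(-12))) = -96/5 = -19.20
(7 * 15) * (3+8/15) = 371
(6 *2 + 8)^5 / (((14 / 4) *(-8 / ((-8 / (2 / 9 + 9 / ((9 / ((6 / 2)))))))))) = 57600000 / 203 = 283743.84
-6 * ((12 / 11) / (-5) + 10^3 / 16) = -20553 / 55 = -373.69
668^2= 446224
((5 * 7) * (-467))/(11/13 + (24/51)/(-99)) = -357612255/18409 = -19425.95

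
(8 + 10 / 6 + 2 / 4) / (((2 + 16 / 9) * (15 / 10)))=61 / 34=1.79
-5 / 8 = -0.62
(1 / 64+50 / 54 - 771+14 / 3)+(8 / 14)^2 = -64779605 / 84672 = -765.07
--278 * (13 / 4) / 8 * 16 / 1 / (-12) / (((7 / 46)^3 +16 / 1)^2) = -4280013622768 / 7279465448883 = -0.59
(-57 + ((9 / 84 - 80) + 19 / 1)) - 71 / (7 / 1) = -3585 / 28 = -128.04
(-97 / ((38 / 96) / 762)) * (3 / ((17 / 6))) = -197714.23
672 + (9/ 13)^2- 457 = 215.48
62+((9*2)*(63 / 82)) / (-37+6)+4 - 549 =-614460 / 1271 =-483.45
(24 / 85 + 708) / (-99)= -20068 / 2805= -7.15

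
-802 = -802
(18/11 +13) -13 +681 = 7509/11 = 682.64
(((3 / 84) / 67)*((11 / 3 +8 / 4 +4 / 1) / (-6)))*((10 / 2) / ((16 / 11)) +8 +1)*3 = -5771 / 180096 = -0.03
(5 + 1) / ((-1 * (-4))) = 3 / 2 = 1.50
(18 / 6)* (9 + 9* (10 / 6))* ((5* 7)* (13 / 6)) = 5460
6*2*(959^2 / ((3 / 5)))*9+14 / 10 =827712907 / 5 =165542581.40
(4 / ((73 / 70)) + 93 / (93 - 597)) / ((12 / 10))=223885 / 73584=3.04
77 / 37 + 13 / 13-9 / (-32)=3981 / 1184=3.36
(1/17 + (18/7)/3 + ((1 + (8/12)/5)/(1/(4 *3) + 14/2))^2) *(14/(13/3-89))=-210087/1349375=-0.16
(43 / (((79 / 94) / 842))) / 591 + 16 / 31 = 73.41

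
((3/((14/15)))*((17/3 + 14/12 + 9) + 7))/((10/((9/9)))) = 411/56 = 7.34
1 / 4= 0.25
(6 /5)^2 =36 /25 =1.44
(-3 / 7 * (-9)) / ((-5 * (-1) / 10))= 54 / 7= 7.71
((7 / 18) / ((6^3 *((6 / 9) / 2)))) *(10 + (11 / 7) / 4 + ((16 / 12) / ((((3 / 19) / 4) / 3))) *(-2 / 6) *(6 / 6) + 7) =-4129 / 46656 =-0.09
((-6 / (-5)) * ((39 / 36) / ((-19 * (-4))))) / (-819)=-1 / 47880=-0.00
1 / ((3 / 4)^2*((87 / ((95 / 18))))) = 760 / 7047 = 0.11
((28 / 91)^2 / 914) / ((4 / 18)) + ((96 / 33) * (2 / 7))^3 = 20262602740 / 35259413189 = 0.57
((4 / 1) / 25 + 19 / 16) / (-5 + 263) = 0.01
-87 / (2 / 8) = -348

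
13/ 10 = 1.30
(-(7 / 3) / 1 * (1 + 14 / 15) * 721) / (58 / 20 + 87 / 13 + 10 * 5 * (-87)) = 131222 / 175113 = 0.75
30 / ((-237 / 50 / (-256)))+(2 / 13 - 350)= 1304708 / 1027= 1270.41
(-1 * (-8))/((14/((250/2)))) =500/7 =71.43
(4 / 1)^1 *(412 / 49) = 1648 / 49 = 33.63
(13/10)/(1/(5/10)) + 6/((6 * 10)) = 3/4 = 0.75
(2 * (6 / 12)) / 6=1 / 6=0.17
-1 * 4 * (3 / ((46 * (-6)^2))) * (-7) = 0.05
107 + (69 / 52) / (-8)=44443 / 416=106.83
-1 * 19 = -19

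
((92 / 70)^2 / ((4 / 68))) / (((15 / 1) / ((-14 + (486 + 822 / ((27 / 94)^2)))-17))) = 91067758388 / 4465125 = 20395.34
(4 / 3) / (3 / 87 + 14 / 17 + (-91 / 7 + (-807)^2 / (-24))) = -15776 / 321209421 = -0.00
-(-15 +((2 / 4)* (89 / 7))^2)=-25.41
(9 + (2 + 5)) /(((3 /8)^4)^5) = 18446744073709551616 /3486784401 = 5290474532.47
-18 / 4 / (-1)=9 / 2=4.50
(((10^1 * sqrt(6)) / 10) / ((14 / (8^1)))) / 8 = sqrt(6) / 14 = 0.17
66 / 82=33 / 41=0.80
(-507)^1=-507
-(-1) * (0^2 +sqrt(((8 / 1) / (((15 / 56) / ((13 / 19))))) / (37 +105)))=4 * sqrt(3682770) / 20235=0.38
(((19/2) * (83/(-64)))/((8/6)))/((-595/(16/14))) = 4731/266560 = 0.02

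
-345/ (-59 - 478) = 115/ 179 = 0.64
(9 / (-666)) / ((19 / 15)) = -15 / 1406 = -0.01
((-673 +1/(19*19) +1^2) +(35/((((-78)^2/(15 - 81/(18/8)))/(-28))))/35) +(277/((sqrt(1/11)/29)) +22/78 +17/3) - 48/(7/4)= -888351388/1281189 +8033*sqrt(11)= 25949.07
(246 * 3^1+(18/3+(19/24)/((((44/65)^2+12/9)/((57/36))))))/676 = 1623421417/1473658368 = 1.10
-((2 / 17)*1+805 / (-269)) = 13147 / 4573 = 2.87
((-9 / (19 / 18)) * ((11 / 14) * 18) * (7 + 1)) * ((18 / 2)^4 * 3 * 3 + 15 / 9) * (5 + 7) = -90917240832 / 133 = -683588276.93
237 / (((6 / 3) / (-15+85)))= 8295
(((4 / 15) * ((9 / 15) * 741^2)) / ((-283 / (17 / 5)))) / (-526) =18668754 / 9303625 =2.01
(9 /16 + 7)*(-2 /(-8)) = 1.89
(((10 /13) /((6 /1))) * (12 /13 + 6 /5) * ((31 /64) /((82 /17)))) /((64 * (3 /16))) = 12121 /5321472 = 0.00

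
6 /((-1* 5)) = -1.20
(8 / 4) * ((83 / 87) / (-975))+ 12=1017734 / 84825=12.00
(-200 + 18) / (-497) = 26 / 71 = 0.37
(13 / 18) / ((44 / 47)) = 611 / 792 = 0.77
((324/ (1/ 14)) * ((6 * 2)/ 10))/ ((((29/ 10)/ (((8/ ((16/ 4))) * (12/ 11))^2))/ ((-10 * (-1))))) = 313528320/ 3509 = 89349.76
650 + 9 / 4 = 2609 / 4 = 652.25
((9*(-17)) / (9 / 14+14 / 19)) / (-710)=20349 / 130285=0.16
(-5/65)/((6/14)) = -0.18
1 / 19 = 0.05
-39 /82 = -0.48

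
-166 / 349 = -0.48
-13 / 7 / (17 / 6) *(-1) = 78 / 119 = 0.66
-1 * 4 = -4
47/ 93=0.51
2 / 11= 0.18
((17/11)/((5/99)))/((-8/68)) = -2601/10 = -260.10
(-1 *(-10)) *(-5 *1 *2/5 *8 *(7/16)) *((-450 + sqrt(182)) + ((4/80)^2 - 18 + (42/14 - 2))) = 1307593/40 - 70 *sqrt(182) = 31745.47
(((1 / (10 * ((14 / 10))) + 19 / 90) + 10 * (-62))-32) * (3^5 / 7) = -5542857 / 245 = -22623.91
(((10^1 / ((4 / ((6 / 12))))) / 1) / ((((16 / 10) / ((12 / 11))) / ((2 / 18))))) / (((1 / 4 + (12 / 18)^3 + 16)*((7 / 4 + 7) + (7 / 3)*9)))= 450 / 2339183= 0.00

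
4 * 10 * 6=240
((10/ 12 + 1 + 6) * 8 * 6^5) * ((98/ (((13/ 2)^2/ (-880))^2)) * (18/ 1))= 10650665720217600/ 28561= 372909412143.05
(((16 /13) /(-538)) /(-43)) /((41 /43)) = 8 /143377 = 0.00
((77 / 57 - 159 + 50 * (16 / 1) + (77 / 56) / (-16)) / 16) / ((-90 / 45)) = -4685965 / 233472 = -20.07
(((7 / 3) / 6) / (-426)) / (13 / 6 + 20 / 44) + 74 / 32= 4089623 / 1768752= 2.31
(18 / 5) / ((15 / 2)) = 12 / 25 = 0.48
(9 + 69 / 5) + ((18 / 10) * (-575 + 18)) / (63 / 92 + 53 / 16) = -335418 / 1471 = -228.02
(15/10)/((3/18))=9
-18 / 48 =-3 / 8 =-0.38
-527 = -527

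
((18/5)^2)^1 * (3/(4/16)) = 3888/25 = 155.52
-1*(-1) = 1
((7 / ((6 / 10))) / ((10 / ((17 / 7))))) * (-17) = -48.17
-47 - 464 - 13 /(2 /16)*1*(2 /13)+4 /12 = -1580 /3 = -526.67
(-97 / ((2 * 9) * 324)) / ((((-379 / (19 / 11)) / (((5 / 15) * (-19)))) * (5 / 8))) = -35017 / 45588015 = -0.00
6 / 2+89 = 92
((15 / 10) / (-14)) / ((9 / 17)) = -17 / 84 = -0.20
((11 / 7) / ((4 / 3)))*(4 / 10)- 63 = -4377 / 70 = -62.53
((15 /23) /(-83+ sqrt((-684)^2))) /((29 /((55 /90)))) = 55 /2405202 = 0.00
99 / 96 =33 / 32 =1.03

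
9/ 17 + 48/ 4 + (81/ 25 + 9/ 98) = 15.86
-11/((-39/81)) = 297/13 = 22.85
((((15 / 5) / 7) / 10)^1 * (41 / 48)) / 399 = 41 / 446880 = 0.00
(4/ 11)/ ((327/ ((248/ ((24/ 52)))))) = 6448/ 10791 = 0.60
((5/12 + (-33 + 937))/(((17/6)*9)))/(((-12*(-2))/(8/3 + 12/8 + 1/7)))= 1964393/308448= 6.37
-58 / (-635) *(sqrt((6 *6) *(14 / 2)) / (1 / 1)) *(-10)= -696 *sqrt(7) / 127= -14.50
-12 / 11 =-1.09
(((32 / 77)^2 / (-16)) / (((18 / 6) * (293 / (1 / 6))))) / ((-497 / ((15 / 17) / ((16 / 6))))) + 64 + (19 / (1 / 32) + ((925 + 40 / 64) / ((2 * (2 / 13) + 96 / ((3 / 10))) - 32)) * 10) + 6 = 156256036484769993 / 220046241175376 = 710.11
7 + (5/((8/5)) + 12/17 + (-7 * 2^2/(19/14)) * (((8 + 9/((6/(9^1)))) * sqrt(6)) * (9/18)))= 1473/136- 4214 * sqrt(6)/19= -532.44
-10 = -10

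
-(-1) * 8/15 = 8/15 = 0.53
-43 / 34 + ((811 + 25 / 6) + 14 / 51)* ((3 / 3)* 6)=166307 / 34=4891.38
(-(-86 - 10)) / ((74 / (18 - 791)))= -37104 / 37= -1002.81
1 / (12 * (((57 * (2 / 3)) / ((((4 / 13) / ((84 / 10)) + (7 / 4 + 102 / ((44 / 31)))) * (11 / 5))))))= 884687 / 2489760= 0.36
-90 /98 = -45 /49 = -0.92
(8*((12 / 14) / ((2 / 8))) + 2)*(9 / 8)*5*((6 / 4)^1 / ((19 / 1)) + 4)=718425 / 1064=675.21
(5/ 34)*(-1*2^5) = -4.71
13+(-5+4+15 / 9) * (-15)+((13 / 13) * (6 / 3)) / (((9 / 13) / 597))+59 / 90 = 1728.32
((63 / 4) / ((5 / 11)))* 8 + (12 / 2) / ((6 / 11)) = 288.20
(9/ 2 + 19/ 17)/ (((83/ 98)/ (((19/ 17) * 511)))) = 90866531/ 23987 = 3788.16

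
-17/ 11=-1.55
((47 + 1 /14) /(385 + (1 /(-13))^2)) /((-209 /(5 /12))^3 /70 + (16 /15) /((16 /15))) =-69606875 /1026446845666292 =-0.00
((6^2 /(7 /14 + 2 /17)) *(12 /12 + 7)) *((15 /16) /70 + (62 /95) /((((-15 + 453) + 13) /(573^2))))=465116092074 /2099405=221546.62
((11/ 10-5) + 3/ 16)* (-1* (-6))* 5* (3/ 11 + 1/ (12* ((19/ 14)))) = -37.21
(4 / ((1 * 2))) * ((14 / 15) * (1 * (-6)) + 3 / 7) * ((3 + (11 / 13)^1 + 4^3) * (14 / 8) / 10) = -79821 / 650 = -122.80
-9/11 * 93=-837/11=-76.09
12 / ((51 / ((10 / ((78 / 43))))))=860 / 663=1.30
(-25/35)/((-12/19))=95/84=1.13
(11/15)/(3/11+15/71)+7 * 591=23465381/5670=4138.52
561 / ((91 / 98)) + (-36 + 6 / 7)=569.01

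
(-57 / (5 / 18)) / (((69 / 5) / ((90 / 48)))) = -2565 / 92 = -27.88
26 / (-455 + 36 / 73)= -1898 / 33179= -0.06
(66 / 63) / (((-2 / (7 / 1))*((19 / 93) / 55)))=-18755 / 19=-987.11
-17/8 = -2.12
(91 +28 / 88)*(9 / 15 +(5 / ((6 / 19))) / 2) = 1026599 / 1320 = 777.73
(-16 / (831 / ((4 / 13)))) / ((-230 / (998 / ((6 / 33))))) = 175648 / 1242345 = 0.14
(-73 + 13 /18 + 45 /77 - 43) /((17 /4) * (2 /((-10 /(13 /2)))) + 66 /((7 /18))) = -0.70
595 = 595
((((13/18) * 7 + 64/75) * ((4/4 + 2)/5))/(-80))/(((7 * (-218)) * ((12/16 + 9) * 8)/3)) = 2659/2380560000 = 0.00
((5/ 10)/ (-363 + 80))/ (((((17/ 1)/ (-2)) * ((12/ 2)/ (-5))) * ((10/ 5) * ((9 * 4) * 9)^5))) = -5/ 206130213927456768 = -0.00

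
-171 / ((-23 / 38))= 6498 / 23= 282.52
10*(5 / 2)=25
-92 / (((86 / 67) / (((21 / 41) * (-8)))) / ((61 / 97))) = 184.69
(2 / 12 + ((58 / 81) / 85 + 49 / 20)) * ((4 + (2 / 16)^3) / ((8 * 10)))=9875497 / 75202560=0.13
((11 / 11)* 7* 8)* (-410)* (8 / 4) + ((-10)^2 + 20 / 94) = -2153530 / 47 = -45819.79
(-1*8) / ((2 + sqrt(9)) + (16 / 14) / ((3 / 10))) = -168 / 185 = -0.91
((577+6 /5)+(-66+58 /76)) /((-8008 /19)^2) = 1851797 /641280640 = 0.00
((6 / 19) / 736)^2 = 9 / 48888064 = 0.00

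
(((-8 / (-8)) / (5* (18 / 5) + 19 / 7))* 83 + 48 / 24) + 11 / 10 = 2061 / 290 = 7.11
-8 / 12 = -2 / 3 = -0.67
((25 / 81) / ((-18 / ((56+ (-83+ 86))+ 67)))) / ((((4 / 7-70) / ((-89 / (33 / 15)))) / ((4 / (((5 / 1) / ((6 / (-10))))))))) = 43610 / 72171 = 0.60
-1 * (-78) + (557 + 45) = 680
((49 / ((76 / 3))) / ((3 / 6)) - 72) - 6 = -2817 / 38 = -74.13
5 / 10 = 1 / 2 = 0.50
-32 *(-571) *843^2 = 12984978528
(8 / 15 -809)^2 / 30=147064129 / 6750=21787.28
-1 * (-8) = 8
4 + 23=27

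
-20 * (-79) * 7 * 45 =497700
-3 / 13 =-0.23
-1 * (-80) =80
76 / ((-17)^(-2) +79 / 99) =1087218 / 11465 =94.83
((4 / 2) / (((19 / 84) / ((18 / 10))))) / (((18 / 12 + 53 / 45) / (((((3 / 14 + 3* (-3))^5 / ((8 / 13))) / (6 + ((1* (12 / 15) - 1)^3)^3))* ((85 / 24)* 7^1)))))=-4921561235806083984375 / 2355895298963584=-2089040.73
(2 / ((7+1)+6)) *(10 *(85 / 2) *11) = 4675 / 7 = 667.86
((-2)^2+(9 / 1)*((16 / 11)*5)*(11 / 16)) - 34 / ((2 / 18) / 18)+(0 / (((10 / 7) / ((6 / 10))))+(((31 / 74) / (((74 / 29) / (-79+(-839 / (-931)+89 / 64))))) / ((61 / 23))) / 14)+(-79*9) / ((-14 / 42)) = -926867158384873 / 278644814336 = -3326.34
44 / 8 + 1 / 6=17 / 3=5.67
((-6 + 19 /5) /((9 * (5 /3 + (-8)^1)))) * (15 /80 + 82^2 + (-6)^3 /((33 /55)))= 1120097 /4560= 245.64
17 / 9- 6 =-37 / 9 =-4.11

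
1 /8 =0.12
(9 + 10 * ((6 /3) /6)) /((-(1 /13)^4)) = -1056757 /3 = -352252.33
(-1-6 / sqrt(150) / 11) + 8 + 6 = 12.96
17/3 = 5.67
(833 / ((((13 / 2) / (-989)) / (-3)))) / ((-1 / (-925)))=4572295350 / 13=351715026.92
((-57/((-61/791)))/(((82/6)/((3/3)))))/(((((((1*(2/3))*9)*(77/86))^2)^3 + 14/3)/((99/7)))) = 36277866364160619/1140226519087659829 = 0.03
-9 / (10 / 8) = -36 / 5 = -7.20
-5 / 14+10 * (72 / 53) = 13.23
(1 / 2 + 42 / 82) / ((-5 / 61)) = -5063 / 410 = -12.35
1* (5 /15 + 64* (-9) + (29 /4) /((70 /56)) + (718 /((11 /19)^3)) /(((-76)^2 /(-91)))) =-100329769 /159720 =-628.16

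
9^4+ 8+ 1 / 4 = 6569.25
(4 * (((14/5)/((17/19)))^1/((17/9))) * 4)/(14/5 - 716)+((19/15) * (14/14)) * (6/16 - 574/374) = -204896551/136035768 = -1.51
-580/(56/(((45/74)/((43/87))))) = -567675/44548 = -12.74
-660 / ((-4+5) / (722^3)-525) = 248402251680 / 197592700199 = 1.26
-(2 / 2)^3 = -1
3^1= 3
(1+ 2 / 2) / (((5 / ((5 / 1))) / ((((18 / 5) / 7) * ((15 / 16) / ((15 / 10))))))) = 9 / 14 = 0.64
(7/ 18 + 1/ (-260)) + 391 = 915841/ 2340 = 391.39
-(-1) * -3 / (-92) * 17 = 51 / 92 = 0.55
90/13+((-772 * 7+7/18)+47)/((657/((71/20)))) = -67707937/3074760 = -22.02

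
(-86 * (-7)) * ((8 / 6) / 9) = 2408 / 27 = 89.19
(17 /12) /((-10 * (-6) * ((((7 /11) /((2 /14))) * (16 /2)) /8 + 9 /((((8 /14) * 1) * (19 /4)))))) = 3553 /1169280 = 0.00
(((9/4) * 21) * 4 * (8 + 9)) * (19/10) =61047/10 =6104.70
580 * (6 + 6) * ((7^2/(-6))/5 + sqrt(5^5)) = 377707.83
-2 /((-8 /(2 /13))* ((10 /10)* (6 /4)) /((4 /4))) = 1 /39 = 0.03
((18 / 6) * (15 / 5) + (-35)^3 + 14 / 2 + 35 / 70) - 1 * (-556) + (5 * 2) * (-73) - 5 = -86075 / 2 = -43037.50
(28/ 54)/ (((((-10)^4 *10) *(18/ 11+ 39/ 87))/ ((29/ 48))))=9251/ 6156000000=0.00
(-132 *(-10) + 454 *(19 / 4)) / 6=6953 / 12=579.42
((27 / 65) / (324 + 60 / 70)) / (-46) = -63 / 2266420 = -0.00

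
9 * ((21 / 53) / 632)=189 / 33496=0.01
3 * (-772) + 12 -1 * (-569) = -1735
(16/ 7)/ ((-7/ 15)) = -240/ 49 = -4.90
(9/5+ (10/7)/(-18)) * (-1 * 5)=-542/63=-8.60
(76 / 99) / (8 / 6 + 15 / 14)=1064 / 3333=0.32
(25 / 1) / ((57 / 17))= 425 / 57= 7.46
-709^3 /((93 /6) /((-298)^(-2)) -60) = -258.94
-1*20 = -20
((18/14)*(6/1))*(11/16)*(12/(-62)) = -891/868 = -1.03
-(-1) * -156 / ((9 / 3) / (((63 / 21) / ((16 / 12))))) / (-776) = 117 / 776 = 0.15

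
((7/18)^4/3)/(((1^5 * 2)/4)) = 2401/157464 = 0.02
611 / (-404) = -611 / 404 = -1.51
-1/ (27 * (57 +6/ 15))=-5/ 7749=-0.00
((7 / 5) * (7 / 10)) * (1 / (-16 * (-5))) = 49 / 4000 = 0.01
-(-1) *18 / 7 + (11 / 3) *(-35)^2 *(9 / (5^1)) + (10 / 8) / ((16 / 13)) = 3623687 / 448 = 8088.59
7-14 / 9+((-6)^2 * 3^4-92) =25465 / 9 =2829.44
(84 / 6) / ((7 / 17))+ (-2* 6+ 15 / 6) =49 / 2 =24.50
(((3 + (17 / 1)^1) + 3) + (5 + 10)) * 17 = 646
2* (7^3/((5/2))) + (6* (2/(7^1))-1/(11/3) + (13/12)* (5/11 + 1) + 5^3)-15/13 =6024971/15015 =401.26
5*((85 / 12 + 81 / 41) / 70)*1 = 4457 / 6888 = 0.65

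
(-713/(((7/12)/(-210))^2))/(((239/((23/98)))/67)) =-71197898400/11711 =-6079574.62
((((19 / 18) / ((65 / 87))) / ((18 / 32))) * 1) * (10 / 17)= 8816 / 5967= 1.48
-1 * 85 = -85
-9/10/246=-3/820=-0.00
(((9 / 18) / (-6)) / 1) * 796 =-199 / 3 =-66.33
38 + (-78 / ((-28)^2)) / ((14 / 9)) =208193 / 5488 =37.94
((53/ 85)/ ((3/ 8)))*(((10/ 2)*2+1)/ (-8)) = -2.29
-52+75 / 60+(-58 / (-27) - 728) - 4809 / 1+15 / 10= -603083 / 108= -5584.10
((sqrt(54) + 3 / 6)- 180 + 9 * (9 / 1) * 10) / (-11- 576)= -1.09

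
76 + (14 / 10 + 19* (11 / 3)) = 2206 / 15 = 147.07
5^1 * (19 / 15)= 19 / 3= 6.33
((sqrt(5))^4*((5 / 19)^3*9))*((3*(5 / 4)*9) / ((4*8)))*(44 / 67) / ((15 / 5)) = 13921875 / 14705696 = 0.95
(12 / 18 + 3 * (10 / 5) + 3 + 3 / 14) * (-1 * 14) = -415 / 3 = -138.33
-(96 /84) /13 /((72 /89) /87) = -9.45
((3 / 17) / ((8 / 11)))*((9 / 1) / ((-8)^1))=-297 / 1088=-0.27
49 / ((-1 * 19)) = -49 / 19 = -2.58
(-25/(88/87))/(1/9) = -19575/88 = -222.44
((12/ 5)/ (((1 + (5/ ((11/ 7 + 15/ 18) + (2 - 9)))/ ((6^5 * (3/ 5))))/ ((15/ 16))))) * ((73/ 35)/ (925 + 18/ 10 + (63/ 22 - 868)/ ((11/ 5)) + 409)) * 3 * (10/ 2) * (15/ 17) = 0.07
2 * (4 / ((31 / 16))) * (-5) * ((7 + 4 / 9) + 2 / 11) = -483200 / 3069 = -157.45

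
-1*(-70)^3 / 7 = 49000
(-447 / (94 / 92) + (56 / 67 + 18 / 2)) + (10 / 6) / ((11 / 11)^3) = -4024298 / 9447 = -425.99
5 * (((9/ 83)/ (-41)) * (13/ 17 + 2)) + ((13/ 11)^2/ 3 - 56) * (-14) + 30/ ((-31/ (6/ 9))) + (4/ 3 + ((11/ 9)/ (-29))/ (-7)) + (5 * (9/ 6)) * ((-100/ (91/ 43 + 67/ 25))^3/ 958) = 1150492177267738929243966349/ 1626862088750840429765508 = 707.18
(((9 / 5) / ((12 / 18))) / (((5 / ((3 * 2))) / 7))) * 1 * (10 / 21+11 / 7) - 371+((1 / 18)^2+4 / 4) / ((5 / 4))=-655609 / 2025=-323.76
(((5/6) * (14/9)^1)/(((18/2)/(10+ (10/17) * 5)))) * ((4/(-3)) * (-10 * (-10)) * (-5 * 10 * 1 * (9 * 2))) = 308000000/1377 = 223674.66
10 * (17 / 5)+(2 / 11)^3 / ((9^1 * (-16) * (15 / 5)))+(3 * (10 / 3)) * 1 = 3162455 / 71874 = 44.00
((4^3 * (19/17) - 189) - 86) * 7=-24213/17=-1424.29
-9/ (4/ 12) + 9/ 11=-288/ 11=-26.18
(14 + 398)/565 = 412/565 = 0.73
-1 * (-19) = 19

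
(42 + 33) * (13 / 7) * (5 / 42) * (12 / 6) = 1625 / 49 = 33.16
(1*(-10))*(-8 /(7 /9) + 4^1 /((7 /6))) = 480 /7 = 68.57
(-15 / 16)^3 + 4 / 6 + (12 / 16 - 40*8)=-3924877 / 12288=-319.41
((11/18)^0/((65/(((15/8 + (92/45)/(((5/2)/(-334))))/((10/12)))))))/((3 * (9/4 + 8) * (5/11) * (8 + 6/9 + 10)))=-5371003/279825000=-0.02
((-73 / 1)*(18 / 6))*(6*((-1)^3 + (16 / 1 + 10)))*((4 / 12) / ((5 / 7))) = -15330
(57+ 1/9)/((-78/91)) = -1799/27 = -66.63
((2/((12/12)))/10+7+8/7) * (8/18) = 1168/315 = 3.71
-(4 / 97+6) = -586 / 97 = -6.04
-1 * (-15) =15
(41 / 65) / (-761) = -41 / 49465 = -0.00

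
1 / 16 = 0.06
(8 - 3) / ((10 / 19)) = 19 / 2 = 9.50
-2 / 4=-0.50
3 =3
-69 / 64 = -1.08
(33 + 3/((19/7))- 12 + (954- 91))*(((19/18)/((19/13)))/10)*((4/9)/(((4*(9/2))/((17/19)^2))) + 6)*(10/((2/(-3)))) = -9620635726/1666737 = -5772.14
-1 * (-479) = 479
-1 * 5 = -5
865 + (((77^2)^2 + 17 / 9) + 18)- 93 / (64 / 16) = 35153902.64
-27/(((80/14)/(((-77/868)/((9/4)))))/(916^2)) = 24227742/155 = 156308.01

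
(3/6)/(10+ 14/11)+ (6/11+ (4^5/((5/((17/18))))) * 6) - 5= 47308559/40920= 1156.12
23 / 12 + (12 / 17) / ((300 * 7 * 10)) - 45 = -7690369 / 178500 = -43.08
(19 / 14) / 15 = 19 / 210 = 0.09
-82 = -82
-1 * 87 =-87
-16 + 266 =250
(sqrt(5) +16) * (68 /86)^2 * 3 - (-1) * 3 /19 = 3468 * sqrt(5) /1849 +1059819 /35131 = 34.36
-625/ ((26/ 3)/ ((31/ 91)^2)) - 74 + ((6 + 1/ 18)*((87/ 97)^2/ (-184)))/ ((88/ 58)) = -1351217851580869/ 16400991390784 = -82.39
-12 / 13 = -0.92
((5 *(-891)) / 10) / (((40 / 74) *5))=-32967 / 200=-164.84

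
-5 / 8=-0.62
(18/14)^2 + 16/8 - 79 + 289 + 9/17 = 178414/833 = 214.18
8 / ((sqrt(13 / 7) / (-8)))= -64 * sqrt(91) / 13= -46.96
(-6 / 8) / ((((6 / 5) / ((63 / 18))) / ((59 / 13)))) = -9.93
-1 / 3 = -0.33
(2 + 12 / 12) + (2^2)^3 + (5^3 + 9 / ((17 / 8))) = 3336 / 17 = 196.24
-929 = -929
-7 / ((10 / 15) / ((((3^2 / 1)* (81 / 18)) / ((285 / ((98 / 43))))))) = -27783 / 8170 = -3.40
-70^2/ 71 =-4900/ 71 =-69.01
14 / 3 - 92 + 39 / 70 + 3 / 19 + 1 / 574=-7084801 / 81795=-86.62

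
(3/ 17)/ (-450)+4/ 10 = 1019/ 2550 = 0.40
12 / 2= 6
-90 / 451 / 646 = -45 / 145673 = -0.00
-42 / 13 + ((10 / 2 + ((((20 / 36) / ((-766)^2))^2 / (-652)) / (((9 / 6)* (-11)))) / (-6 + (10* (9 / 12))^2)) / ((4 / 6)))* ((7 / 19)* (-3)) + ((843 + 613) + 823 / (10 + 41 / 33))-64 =446268512044654841557819039 / 306991289122661122931952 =1453.68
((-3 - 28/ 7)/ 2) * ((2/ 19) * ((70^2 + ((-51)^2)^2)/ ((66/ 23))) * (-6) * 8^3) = 558072965632/ 209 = 2670205577.19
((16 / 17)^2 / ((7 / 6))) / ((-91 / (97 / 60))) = -12416 / 920465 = -0.01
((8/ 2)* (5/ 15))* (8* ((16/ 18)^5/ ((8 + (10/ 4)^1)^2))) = 0.05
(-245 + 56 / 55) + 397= 8416 / 55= 153.02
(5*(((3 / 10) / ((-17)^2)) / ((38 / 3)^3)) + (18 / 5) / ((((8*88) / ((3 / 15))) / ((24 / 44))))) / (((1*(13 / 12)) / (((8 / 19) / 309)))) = 107531604 / 152552104265275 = 0.00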